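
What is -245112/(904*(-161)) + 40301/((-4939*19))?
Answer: 305999758/243892759 ≈ 1.2546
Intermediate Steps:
-245112/(904*(-161)) + 40301/((-4939*19)) = -245112/(-145544) + 40301/(-93841) = -245112*(-1/145544) + 40301*(-1/93841) = 4377/2599 - 40301/93841 = 305999758/243892759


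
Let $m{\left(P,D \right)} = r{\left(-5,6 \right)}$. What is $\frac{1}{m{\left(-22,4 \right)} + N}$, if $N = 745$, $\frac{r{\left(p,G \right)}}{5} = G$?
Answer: $\frac{1}{775} \approx 0.0012903$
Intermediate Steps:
$r{\left(p,G \right)} = 5 G$
$m{\left(P,D \right)} = 30$ ($m{\left(P,D \right)} = 5 \cdot 6 = 30$)
$\frac{1}{m{\left(-22,4 \right)} + N} = \frac{1}{30 + 745} = \frac{1}{775}$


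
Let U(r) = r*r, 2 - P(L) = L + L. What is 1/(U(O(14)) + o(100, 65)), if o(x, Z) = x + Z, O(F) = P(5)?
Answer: 1/229 ≈ 0.0043668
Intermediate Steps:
P(L) = 2 - 2*L (P(L) = 2 - (L + L) = 2 - 2*L)
O(F) = -8 (O(F) = 2 - 2*5 = 2 - 10 = -8)
o(x, Z) = Z + x
U(r) = r²
1/(U(O(14)) + o(100, 65)) = 1/((-8)² + (65 + 100)) = 1/(64 + 165) = 1/229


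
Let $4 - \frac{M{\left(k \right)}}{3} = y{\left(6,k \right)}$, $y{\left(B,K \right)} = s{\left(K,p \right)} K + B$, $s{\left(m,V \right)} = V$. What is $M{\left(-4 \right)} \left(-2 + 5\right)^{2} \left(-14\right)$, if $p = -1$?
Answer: $2268$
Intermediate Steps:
$y{\left(B,K \right)} = B - K$ ($y{\left(B,K \right)} = - K + B = B - K$)
$M{\left(k \right)} = -6 + 3 k$ ($M{\left(k \right)} = 12 - 3 \left(6 - k\right) = 12 + \left(-18 + 3 k\right) = -6 + 3 k$)
$M{\left(-4 \right)} \left(-2 + 5\right)^{2} \left(-14\right) = \left(-6 + 3 \left(-4\right)\right) \left(-2 + 5\right)^{2} \left(-14\right) = \left(-6 - 12\right) 3^{2} \left(-14\right) = \left(-18\right) 9 \left(-14\right) = \left(-162\right) \left(-14\right) = 2268$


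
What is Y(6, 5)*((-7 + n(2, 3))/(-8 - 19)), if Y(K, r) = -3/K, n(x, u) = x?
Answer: -5/54 ≈ -0.092593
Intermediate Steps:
Y(6, 5)*((-7 + n(2, 3))/(-8 - 19)) = (-3/6)*((-7 + 2)/(-8 - 19)) = (-3*1/6)*(-5/(-27)) = -(-5)*(-1)/(2*27) = -1/2*5/27 = -5/54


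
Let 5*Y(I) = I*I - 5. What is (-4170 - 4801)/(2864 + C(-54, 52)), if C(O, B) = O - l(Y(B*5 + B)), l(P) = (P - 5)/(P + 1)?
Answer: -145545504/45573221 ≈ -3.1937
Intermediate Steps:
Y(I) = -1 + I²/5 (Y(I) = (I*I - 5)/5 = (I² - 5)/5 = (-5 + I²)/5 = -1 + I²/5)
l(P) = (-5 + P)/(1 + P)
C(O, B) = O - 5*(-6 + 36*B²/5)/(36*B²) (C(O, B) = O - (-5 + (-1 + (B*5 + B)²/5))/(1 + (-1 + (B*5 + B)²/5)) = O - (-5 + (-1 + (5*B + B)²/5))/(1 + (-1 + (5*B + B)²/5)) = O - (-5 + (-1 + (6*B)²/5))/(1 + (-1 + (6*B)²/5)) = O - (-5 + (-1 + (36*B²)/5))/(1 + (-1 + (36*B²)/5)) = O - (-5 + (-1 + 36*B²/5))/(1 + (-1 + 36*B²/5)) = O - (-6 + 36*B²/5)/(36*B²/5) = O - 5/(36*B²)*(-6 + 36*B²/5) = O - 5*(-6 + 36*B²/5)/(36*B²))
(-4170 - 4801)/(2864 + C(-54, 52)) = (-4170 - 4801)/(2864 + (-1 - 54 + (⅚)/52²)) = -8971/(2864 + (-1 - 54 + (⅚)*(1/2704))) = -8971/(2864 + (-1 - 54 + 5/16224)) = -8971/(2864 - 892315/16224) = -8971/45573221/16224 = -8971*16224/45573221 = -145545504/45573221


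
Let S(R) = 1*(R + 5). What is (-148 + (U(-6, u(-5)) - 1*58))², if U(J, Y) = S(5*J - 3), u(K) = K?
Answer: 54756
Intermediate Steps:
S(R) = 5 + R (S(R) = 1*(5 + R) = 5 + R)
U(J, Y) = 2 + 5*J (U(J, Y) = 5 + (5*J - 3) = 5 + (-3 + 5*J) = 2 + 5*J)
(-148 + (U(-6, u(-5)) - 1*58))² = (-148 + ((2 + 5*(-6)) - 1*58))² = (-148 + ((2 - 30) - 58))² = (-148 + (-28 - 58))² = (-148 - 86)² = (-234)² = 54756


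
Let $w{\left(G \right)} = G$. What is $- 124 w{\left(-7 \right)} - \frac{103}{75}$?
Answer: $\frac{64997}{75} \approx 866.63$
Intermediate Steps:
$- 124 w{\left(-7 \right)} - \frac{103}{75} = \left(-124\right) \left(-7\right) - \frac{103}{75} = 868 - \frac{103}{75} = \frac{64997}{75}$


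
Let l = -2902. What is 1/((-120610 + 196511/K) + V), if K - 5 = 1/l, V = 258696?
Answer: 14509/2573764696 ≈ 5.6373e-6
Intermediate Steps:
K = 14509/2902 (K = 5 + 1/(-2902) = 5 - 1/2902 = 14509/2902 ≈ 4.9997)
1/((-120610 + 196511/K) + V) = 1/((-120610 + 196511/(14509/2902)) + 258696) = 1/((-120610 + 196511*(2902/14509)) + 258696) = 1/((-120610 + 570274922/14509) + 258696) = 1/(-1179655568/14509 + 258696) = 1/(2573764696/14509) = 14509/2573764696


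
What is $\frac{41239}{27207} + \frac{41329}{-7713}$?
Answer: $- \frac{29865248}{7772133} \approx -3.8426$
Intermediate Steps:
$\frac{41239}{27207} + \frac{41329}{-7713} = 41239 \cdot \frac{1}{27207} + 41329 \left(- \frac{1}{7713}\right) = \frac{41239}{27207} - \frac{41329}{7713} = - \frac{29865248}{7772133}$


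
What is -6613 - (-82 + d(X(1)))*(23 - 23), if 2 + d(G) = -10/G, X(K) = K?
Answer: -6613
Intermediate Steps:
d(G) = -2 - 10/G
-6613 - (-82 + d(X(1)))*(23 - 23) = -6613 - (-82 + (-2 - 10/1))*(23 - 23) = -6613 - (-82 + (-2 - 10*1))*0 = -6613 - (-82 + (-2 - 10))*0 = -6613 - (-82 - 12)*0 = -6613 - (-94)*0 = -6613 - 1*0 = -6613 + 0 = -6613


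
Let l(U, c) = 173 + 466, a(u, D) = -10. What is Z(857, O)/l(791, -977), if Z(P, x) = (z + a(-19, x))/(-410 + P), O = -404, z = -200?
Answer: -70/95211 ≈ -0.00073521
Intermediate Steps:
l(U, c) = 639
Z(P, x) = -210/(-410 + P) (Z(P, x) = (-200 - 10)/(-410 + P) = -210/(-410 + P))
Z(857, O)/l(791, -977) = -210/(-410 + 857)/639 = -210/447*(1/639) = -210*1/447*(1/639) = -70/149*1/639 = -70/95211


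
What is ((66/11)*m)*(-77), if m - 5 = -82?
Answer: 35574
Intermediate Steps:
m = -77 (m = 5 - 82 = -77)
((66/11)*m)*(-77) = ((66/11)*(-77))*(-77) = ((66*(1/11))*(-77))*(-77) = (6*(-77))*(-77) = -462*(-77) = 35574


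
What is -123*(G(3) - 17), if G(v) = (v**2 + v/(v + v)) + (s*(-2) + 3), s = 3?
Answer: 2583/2 ≈ 1291.5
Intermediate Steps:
G(v) = -5/2 + v**2 (G(v) = (v**2 + v/(v + v)) + (3*(-2) + 3) = (v**2 + v/((2*v))) + (-6 + 3) = (v**2 + (1/(2*v))*v) - 3 = (v**2 + 1/2) - 3 = (1/2 + v**2) - 3 = -5/2 + v**2)
-123*(G(3) - 17) = -123*((-5/2 + 3**2) - 17) = -123*((-5/2 + 9) - 17) = -123*(13/2 - 17) = -123*(-21/2) = 2583/2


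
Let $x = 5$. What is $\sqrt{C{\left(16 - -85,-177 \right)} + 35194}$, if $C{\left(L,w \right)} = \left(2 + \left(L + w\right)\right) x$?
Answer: $2 \sqrt{8706} \approx 186.61$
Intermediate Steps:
$C{\left(L,w \right)} = 10 + 5 L + 5 w$ ($C{\left(L,w \right)} = \left(2 + \left(L + w\right)\right) 5 = \left(2 + L + w\right) 5 = 10 + 5 L + 5 w$)
$\sqrt{C{\left(16 - -85,-177 \right)} + 35194} = \sqrt{\left(10 + 5 \left(16 - -85\right) + 5 \left(-177\right)\right) + 35194} = \sqrt{\left(10 + 5 \left(16 + 85\right) - 885\right) + 35194} = \sqrt{\left(10 + 5 \cdot 101 - 885\right) + 35194} = \sqrt{\left(10 + 505 - 885\right) + 35194} = \sqrt{-370 + 35194} = \sqrt{34824} = 2 \sqrt{8706}$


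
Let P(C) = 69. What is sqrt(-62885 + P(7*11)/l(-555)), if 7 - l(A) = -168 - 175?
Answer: I*sqrt(308135534)/70 ≈ 250.77*I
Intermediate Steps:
l(A) = 350 (l(A) = 7 - (-168 - 175) = 7 - 1*(-343) = 7 + 343 = 350)
sqrt(-62885 + P(7*11)/l(-555)) = sqrt(-62885 + 69/350) = sqrt(-22009681/350) = I*sqrt(308135534)/70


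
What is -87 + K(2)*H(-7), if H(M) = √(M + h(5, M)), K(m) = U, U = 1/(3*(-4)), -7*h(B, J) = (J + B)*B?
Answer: -87 - I*√273/84 ≈ -87.0 - 0.1967*I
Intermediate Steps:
h(B, J) = -B*(B + J)/7 (h(B, J) = -(J + B)*B/7 = -(B + J)*B/7 = -B*(B + J)/7)
U = -1/12 (U = 1/(-12) = -1/12 ≈ -0.083333)
K(m) = -1/12
H(M) = √(-25/7 + 2*M/7) (H(M) = √(M - ⅐*5*(5 + M)) = √(M + (-25/7 - 5*M/7)) = √(-25/7 + 2*M/7))
-87 + K(2)*H(-7) = -87 - √(-175 + 14*(-7))/84 = -87 - √(-175 - 98)/84 = -87 - √(-273)/84 = -87 - I*√273/84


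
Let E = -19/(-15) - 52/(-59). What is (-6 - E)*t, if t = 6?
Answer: -14422/295 ≈ -48.888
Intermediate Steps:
E = 1901/885 (E = -19*(-1/15) - 52*(-1/59) = 19/15 + 52/59 = 1901/885 ≈ 2.1480)
(-6 - E)*t = (-6 - 1*1901/885)*6 = (-6 - 1901/885)*6 = -7211/885*6 = -14422/295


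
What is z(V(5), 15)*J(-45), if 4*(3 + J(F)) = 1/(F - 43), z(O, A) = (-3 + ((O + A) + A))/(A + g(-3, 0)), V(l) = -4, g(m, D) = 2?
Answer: -24311/5984 ≈ -4.0627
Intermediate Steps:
z(O, A) = (-3 + O + 2*A)/(2 + A) (z(O, A) = (-3 + ((O + A) + A))/(A + 2) = (-3 + ((A + O) + A))/(2 + A) = (-3 + (O + 2*A))/(2 + A) = (-3 + O + 2*A)/(2 + A))
J(F) = -3 + 1/(4*(-43 + F)) (J(F) = -3 + 1/(4*(F - 43)) = -3 + 1/(4*(-43 + F)))
z(V(5), 15)*J(-45) = ((-3 - 4 + 2*15)/(2 + 15))*((517 - 12*(-45))/(4*(-43 - 45))) = ((-3 - 4 + 30)/17)*((¼)*(517 + 540)/(-88)) = ((1/17)*23)*((¼)*(-1/88)*1057) = (23/17)*(-1057/352) = -24311/5984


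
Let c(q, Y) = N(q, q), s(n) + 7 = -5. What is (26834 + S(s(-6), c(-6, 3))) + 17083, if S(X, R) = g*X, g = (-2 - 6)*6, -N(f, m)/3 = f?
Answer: 44493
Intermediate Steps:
N(f, m) = -3*f
s(n) = -12 (s(n) = -7 - 5 = -12)
c(q, Y) = -3*q
g = -48 (g = -8*6 = -48)
S(X, R) = -48*X
(26834 + S(s(-6), c(-6, 3))) + 17083 = (26834 - 48*(-12)) + 17083 = (26834 + 576) + 17083 = 27410 + 17083 = 44493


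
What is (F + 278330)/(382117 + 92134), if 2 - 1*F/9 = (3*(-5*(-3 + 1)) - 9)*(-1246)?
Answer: 513842/474251 ≈ 1.0835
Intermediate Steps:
F = 235512 (F = 18 - 9*(3*(-5*(-3 + 1)) - 9)*(-1246) = 18 - 9*(3*(-5*(-2)) - 9)*(-1246) = 18 - 9*(3*10 - 9)*(-1246) = 18 - 9*(30 - 9)*(-1246) = 18 - 189*(-1246) = 18 - 9*(-26166) = 18 + 235494 = 235512)
(F + 278330)/(382117 + 92134) = (235512 + 278330)/(382117 + 92134) = 513842/474251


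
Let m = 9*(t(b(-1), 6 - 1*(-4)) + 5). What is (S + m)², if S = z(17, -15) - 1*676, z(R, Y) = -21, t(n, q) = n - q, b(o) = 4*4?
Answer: 357604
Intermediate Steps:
b(o) = 16
m = 99 (m = 9*((16 - (6 - 1*(-4))) + 5) = 9*((16 - (6 + 4)) + 5) = 9*((16 - 1*10) + 5) = 9*((16 - 10) + 5) = 9*(6 + 5) = 9*11 = 99)
S = -697 (S = -21 - 1*676 = -21 - 676 = -697)
(S + m)² = (-697 + 99)² = (-598)² = 357604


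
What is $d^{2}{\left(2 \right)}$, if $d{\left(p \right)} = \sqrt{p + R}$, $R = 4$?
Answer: $6$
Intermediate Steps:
$d{\left(p \right)} = \sqrt{4 + p}$ ($d{\left(p \right)} = \sqrt{p + 4} = \sqrt{4 + p}$)
$d^{2}{\left(2 \right)} = \left(\sqrt{4 + 2}\right)^{2} = \left(\sqrt{6}\right)^{2} = 6$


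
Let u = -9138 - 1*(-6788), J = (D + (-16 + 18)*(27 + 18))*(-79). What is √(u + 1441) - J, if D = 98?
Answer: 14852 + 3*I*√101 ≈ 14852.0 + 30.15*I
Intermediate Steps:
J = -14852 (J = (98 + (-16 + 18)*(27 + 18))*(-79) = (98 + 2*45)*(-79) = (98 + 90)*(-79) = 188*(-79) = -14852)
u = -2350 (u = -9138 + 6788 = -2350)
√(u + 1441) - J = √(-2350 + 1441) - 1*(-14852) = √(-909) + 14852 = 3*I*√101 + 14852 = 14852 + 3*I*√101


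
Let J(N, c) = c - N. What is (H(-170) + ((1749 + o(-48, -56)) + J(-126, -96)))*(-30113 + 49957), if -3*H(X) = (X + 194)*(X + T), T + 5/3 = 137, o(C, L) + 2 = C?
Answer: 119441036/3 ≈ 3.9814e+7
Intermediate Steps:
o(C, L) = -2 + C
T = 406/3 (T = -5/3 + 137 = 406/3 ≈ 135.33)
H(X) = -(194 + X)*(406/3 + X)/3 (H(X) = -(X + 194)*(X + 406/3)/3 = -(194 + X)*(406/3 + X)/3)
(H(-170) + ((1749 + o(-48, -56)) + J(-126, -96)))*(-30113 + 49957) = ((-78764/9 - 988/9*(-170) - 1/3*(-170)**2) + ((1749 + (-2 - 48)) + (-96 - 1*(-126))))*(-30113 + 49957) = ((-78764/9 + 167960/9 - 1/3*28900) + ((1749 - 50) + (-96 + 126)))*19844 = ((-78764/9 + 167960/9 - 28900/3) + (1699 + 30))*19844 = (832/3 + 1729)*19844 = (6019/3)*19844 = 119441036/3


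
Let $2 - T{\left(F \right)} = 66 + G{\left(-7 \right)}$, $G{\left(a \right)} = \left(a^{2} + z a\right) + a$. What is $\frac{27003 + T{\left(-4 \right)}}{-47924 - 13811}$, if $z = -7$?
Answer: $- \frac{26848}{61735} \approx -0.43489$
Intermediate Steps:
$G{\left(a \right)} = a^{2} - 6 a$ ($G{\left(a \right)} = \left(a^{2} - 7 a\right) + a = a^{2} - 6 a$)
$T{\left(F \right)} = -155$ ($T{\left(F \right)} = 2 - \left(66 - 7 \left(-6 - 7\right)\right) = 2 - \left(66 - -91\right) = 2 - \left(66 + 91\right) = 2 - 157 = -155$)
$\frac{27003 + T{\left(-4 \right)}}{-47924 - 13811} = \frac{27003 - 155}{-47924 - 13811} = \frac{26848}{-61735} = 26848 \left(- \frac{1}{61735}\right) = - \frac{26848}{61735}$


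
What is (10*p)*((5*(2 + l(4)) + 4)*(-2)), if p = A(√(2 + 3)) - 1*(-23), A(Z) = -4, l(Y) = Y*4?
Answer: -35720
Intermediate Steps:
l(Y) = 4*Y
p = 19 (p = -4 - 1*(-23) = -4 + 23 = 19)
(10*p)*((5*(2 + l(4)) + 4)*(-2)) = (10*19)*((5*(2 + 4*4) + 4)*(-2)) = 190*((5*(2 + 16) + 4)*(-2)) = 190*((5*18 + 4)*(-2)) = 190*((90 + 4)*(-2)) = 190*(94*(-2)) = 190*(-188) = -35720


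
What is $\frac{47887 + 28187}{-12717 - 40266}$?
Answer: $- \frac{25358}{17661} \approx -1.4358$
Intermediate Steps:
$\frac{47887 + 28187}{-12717 - 40266} = \frac{76074}{-52983} = 76074 \left(- \frac{1}{52983}\right) = - \frac{25358}{17661}$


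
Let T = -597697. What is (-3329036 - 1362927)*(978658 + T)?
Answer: -1787454916443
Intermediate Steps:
(-3329036 - 1362927)*(978658 + T) = (-3329036 - 1362927)*(978658 - 597697) = -4691963*380961 = -1787454916443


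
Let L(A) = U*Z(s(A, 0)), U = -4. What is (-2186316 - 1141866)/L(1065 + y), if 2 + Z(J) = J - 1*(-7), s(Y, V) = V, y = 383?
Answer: 1664091/10 ≈ 1.6641e+5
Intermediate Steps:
Z(J) = 5 + J (Z(J) = -2 + (J - 1*(-7)) = -2 + (J + 7) = -2 + (7 + J) = 5 + J)
L(A) = -20 (L(A) = -4*(5 + 0) = -4*5 = -20)
(-2186316 - 1141866)/L(1065 + y) = (-2186316 - 1141866)/(-20) = -3328182*(-1/20) = 1664091/10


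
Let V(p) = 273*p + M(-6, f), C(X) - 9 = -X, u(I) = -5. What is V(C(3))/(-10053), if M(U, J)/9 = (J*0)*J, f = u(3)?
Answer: -182/1117 ≈ -0.16294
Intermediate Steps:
f = -5
M(U, J) = 0 (M(U, J) = 9*((J*0)*J) = 9*(0*J) = 9*0 = 0)
C(X) = 9 - X
V(p) = 273*p (V(p) = 273*p + 0 = 273*p)
V(C(3))/(-10053) = (273*(9 - 1*3))/(-10053) = (273*(9 - 3))*(-1/10053) = (273*6)*(-1/10053) = 1638*(-1/10053) = -182/1117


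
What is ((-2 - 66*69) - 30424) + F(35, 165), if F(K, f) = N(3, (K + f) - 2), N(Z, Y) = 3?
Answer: -34977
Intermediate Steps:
F(K, f) = 3
((-2 - 66*69) - 30424) + F(35, 165) = ((-2 - 66*69) - 30424) + 3 = ((-2 - 4554) - 30424) + 3 = (-4556 - 30424) + 3 = -34980 + 3 = -34977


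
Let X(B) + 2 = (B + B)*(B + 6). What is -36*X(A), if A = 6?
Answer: -5112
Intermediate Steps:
X(B) = -2 + 2*B*(6 + B) (X(B) = -2 + (B + B)*(B + 6) = -2 + (2*B)*(6 + B) = -2 + 2*B*(6 + B))
-36*X(A) = -36*(-2 + 2*6² + 12*6) = -36*(-2 + 2*36 + 72) = -36*(-2 + 72 + 72) = -36*142 = -5112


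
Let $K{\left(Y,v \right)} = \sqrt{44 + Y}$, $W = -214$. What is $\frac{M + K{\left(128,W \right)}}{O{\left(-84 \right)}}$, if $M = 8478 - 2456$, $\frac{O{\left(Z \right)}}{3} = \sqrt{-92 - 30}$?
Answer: $\frac{i \sqrt{122} \left(-3011 - \sqrt{43}\right)}{183} \approx - 182.13 i$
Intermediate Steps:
$O{\left(Z \right)} = 3 i \sqrt{122}$ ($O{\left(Z \right)} = 3 \sqrt{-92 - 30} = 3 \sqrt{-122} = 3 i \sqrt{122}$)
$M = 6022$ ($M = 8478 - 2456 = 6022$)
$\frac{M + K{\left(128,W \right)}}{O{\left(-84 \right)}} = \frac{6022 + \sqrt{44 + 128}}{3 i \sqrt{122}} = \left(6022 + \sqrt{172}\right) \left(- \frac{i \sqrt{122}}{366}\right) = \left(6022 + 2 \sqrt{43}\right) \left(- \frac{i \sqrt{122}}{366}\right) = - \frac{i \sqrt{122} \left(6022 + 2 \sqrt{43}\right)}{366}$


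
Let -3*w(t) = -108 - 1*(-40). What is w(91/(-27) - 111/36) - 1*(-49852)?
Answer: 149624/3 ≈ 49875.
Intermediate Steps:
w(t) = 68/3 (w(t) = -(-108 - 1*(-40))/3 = -(-108 + 40)/3 = -⅓*(-68) = 68/3)
w(91/(-27) - 111/36) - 1*(-49852) = 68/3 - 1*(-49852) = 68/3 + 49852 = 149624/3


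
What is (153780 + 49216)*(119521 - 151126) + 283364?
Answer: -6415405216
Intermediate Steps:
(153780 + 49216)*(119521 - 151126) + 283364 = 202996*(-31605) + 283364 = -6415688580 + 283364 = -6415405216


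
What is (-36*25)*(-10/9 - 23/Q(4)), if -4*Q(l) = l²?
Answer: -4175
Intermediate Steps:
Q(l) = -l²/4
(-36*25)*(-10/9 - 23/Q(4)) = (-36*25)*(-10/9 - 23/((-¼*4²))) = -900*(-10*⅑ - 23/((-¼*16))) = -900*(-10/9 - 23/(-4)) = -900*(-10/9 - 23*(-¼)) = -900*(-10/9 + 23/4) = -900*167/36 = -4175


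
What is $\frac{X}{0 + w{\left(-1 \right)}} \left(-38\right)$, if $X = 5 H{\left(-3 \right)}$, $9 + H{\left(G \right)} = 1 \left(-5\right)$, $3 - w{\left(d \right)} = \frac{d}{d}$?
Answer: $1330$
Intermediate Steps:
$w{\left(d \right)} = 2$ ($w{\left(d \right)} = 3 - \frac{d}{d} = 3 - 1 = 2$)
$H{\left(G \right)} = -14$ ($H{\left(G \right)} = -9 + 1 \left(-5\right) = -9 - 5 = -14$)
$X = -70$ ($X = 5 \left(-14\right) = -70$)
$\frac{X}{0 + w{\left(-1 \right)}} \left(-38\right) = \frac{1}{0 + 2} \left(-70\right) \left(-38\right) = \frac{1}{2} \left(-70\right) \left(-38\right) = \left(-35\right) \left(-38\right) = 1330$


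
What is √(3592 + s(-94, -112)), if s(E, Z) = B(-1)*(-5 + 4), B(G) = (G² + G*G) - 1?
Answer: 3*√399 ≈ 59.925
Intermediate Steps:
B(G) = -1 + 2*G² (B(G) = (G² + G²) - 1 = 2*G² - 1 = -1 + 2*G²)
s(E, Z) = -1 (s(E, Z) = (-1 + 2*(-1)²)*(-5 + 4) = (-1 + 2*1)*(-1) = (-1 + 2)*(-1) = 1*(-1) = -1)
√(3592 + s(-94, -112)) = √(3592 - 1) = √3591 = 3*√399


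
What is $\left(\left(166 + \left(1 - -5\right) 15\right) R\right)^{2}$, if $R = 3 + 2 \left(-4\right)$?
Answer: $1638400$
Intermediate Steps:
$R = -5$ ($R = 3 - 8 = -5$)
$\left(\left(166 + \left(1 - -5\right) 15\right) R\right)^{2} = \left(\left(166 + \left(1 - -5\right) 15\right) \left(-5\right)\right)^{2} = \left(\left(166 + \left(1 + 5\right) 15\right) \left(-5\right)\right)^{2} = \left(\left(166 + 6 \cdot 15\right) \left(-5\right)\right)^{2} = \left(\left(166 + 90\right) \left(-5\right)\right)^{2} = \left(256 \left(-5\right)\right)^{2} = \left(-1280\right)^{2} = 1638400$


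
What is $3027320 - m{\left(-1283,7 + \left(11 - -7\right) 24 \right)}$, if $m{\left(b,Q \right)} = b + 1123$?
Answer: $3027480$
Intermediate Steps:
$m{\left(b,Q \right)} = 1123 + b$
$3027320 - m{\left(-1283,7 + \left(11 - -7\right) 24 \right)} = 3027320 - \left(1123 - 1283\right) = 3027320 - -160 = 3027320 + 160 = 3027480$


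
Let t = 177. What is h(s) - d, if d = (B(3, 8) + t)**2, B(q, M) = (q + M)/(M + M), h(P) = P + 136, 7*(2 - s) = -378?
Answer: -8033497/256 ≈ -31381.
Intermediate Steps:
s = 56 (s = 2 - 1/7*(-378) = 2 + 54 = 56)
h(P) = 136 + P
B(q, M) = (M + q)/(2*M) (B(q, M) = (M + q)/((2*M)) = (M + q)*(1/(2*M)) = (M + q)/(2*M))
d = 8082649/256 (d = ((1/2)*(8 + 3)/8 + 177)**2 = ((1/2)*(1/8)*11 + 177)**2 = (11/16 + 177)**2 = (2843/16)**2 = 8082649/256 ≈ 31573.)
h(s) - d = (136 + 56) - 1*8082649/256 = 192 - 8082649/256 = -8033497/256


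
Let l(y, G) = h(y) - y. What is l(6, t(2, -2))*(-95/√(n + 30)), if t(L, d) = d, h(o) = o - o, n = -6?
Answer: 95*√6/2 ≈ 116.35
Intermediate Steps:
h(o) = 0
l(y, G) = -y (l(y, G) = 0 - y = -y)
l(6, t(2, -2))*(-95/√(n + 30)) = (-1*6)*(-95/√(-6 + 30)) = -(-570)/(√24) = -(-570)/(2*√6) = -(-570)*√6/12 = -(-95)*√6/2 = 95*√6/2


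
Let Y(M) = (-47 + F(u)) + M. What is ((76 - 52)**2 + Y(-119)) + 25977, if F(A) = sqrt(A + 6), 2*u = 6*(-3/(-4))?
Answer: 26387 + sqrt(33)/2 ≈ 26390.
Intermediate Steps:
u = 9/4 (u = (6*(-3/(-4)))/2 = (6*(-3*(-1/4)))/2 = (6*(3/4))/2 = (1/2)*(9/2) = 9/4 ≈ 2.2500)
F(A) = sqrt(6 + A)
Y(M) = -47 + M + sqrt(33)/2 (Y(M) = (-47 + sqrt(6 + 9/4)) + M = (-47 + sqrt(33/4)) + M = (-47 + sqrt(33)/2) + M = -47 + M + sqrt(33)/2)
((76 - 52)**2 + Y(-119)) + 25977 = ((76 - 52)**2 + (-47 - 119 + sqrt(33)/2)) + 25977 = (24**2 + (-166 + sqrt(33)/2)) + 25977 = (576 + (-166 + sqrt(33)/2)) + 25977 = (410 + sqrt(33)/2) + 25977 = 26387 + sqrt(33)/2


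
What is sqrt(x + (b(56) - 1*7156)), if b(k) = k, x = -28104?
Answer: 2*I*sqrt(8801) ≈ 187.63*I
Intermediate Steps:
sqrt(x + (b(56) - 1*7156)) = sqrt(-28104 + (56 - 1*7156)) = sqrt(-28104 + (56 - 7156)) = sqrt(-28104 - 7100) = sqrt(-35204) = 2*I*sqrt(8801)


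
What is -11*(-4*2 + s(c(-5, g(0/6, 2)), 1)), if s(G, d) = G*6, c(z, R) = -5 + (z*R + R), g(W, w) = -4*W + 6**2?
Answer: 9922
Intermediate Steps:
g(W, w) = 36 - 4*W (g(W, w) = -4*W + 36 = 36 - 4*W)
c(z, R) = -5 + R + R*z (c(z, R) = -5 + (R*z + R) = -5 + (R + R*z) = -5 + R + R*z)
s(G, d) = 6*G
-11*(-4*2 + s(c(-5, g(0/6, 2)), 1)) = -11*(-4*2 + 6*(-5 + (36 - 0/6) + (36 - 0/6)*(-5))) = -11*(-8 + 6*(-5 + (36 - 0/6) + (36 - 0/6)*(-5))) = -11*(-8 + 6*(-5 + (36 - 4*0) + (36 - 4*0)*(-5))) = -11*(-8 + 6*(-5 + (36 + 0) + (36 + 0)*(-5))) = -11*(-8 + 6*(-5 + 36 + 36*(-5))) = -11*(-8 + 6*(-5 + 36 - 180)) = -11*(-8 + 6*(-149)) = -11*(-8 - 894) = -11*(-902) = 9922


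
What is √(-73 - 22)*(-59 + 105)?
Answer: 46*I*√95 ≈ 448.35*I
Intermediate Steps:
√(-73 - 22)*(-59 + 105) = √(-95)*46 = (I*√95)*46 = 46*I*√95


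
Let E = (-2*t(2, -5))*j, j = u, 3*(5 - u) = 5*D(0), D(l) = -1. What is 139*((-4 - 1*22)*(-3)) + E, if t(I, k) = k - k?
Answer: 10842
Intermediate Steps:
t(I, k) = 0
u = 20/3 (u = 5 - 5*(-1)/3 = 5 - ⅓*(-5) = 5 + 5/3 = 20/3 ≈ 6.6667)
j = 20/3 ≈ 6.6667
E = 0 (E = -2*0*(20/3) = 0*(20/3) = 0)
139*((-4 - 1*22)*(-3)) + E = 139*((-4 - 1*22)*(-3)) + 0 = 139*((-4 - 22)*(-3)) + 0 = 139*(-26*(-3)) + 0 = 139*78 + 0 = 10842 + 0 = 10842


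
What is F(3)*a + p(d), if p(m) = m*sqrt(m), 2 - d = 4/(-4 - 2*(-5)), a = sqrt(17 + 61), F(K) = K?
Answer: 3*sqrt(78) + 8*sqrt(3)/9 ≈ 28.035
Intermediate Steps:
a = sqrt(78) ≈ 8.8318
d = 4/3 (d = 2 - 4/(-4 - 2*(-5)) = 2 - 4/(-4 + 10) = 2 - 4/6 = 2 - 1*2/3 = 2 - 2/3 = 4/3 ≈ 1.3333)
p(m) = m**(3/2)
F(3)*a + p(d) = 3*sqrt(78) + (4/3)**(3/2) = 3*sqrt(78) + 8*sqrt(3)/9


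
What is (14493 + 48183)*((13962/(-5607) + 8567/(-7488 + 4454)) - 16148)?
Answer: -956833844180082/945091 ≈ -1.0124e+9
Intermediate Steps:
(14493 + 48183)*((13962/(-5607) + 8567/(-7488 + 4454)) - 16148) = 62676*((13962*(-1/5607) + 8567/(-3034)) - 16148) = 62676*((-4654/1869 + 8567*(-1/3034)) - 16148) = 62676*((-4654/1869 - 8567/3034) - 16148) = 62676*(-30131959/5670546 - 16148) = 62676*(-91598108767/5670546) = -956833844180082/945091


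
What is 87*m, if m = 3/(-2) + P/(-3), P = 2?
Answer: -377/2 ≈ -188.50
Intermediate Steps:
m = -13/6 (m = 3/(-2) + 2/(-3) = 3*(-1/2) + 2*(-1/3) = -3/2 - 2/3 = -13/6 ≈ -2.1667)
87*m = 87*(-13/6) = -377/2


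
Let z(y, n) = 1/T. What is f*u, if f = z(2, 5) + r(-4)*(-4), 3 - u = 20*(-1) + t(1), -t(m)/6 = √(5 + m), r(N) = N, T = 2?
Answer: 759/2 + 99*√6 ≈ 622.00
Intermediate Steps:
z(y, n) = ½ (z(y, n) = 1/2 = ½)
t(m) = -6*√(5 + m)
u = 23 + 6*√6 (u = 3 - (20*(-1) - 6*√(5 + 1)) = 3 - (-20 - 6*√6) = 3 + (20 + 6*√6) = 23 + 6*√6 ≈ 37.697)
f = 33/2 (f = ½ - 4*(-4) = ½ + 16 = 33/2 ≈ 16.500)
f*u = 33*(23 + 6*√6)/2 = 759/2 + 99*√6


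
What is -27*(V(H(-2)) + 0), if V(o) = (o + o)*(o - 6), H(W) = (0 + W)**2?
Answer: 432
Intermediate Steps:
H(W) = W**2
V(o) = 2*o*(-6 + o) (V(o) = (2*o)*(-6 + o) = 2*o*(-6 + o))
-27*(V(H(-2)) + 0) = -27*(2*(-2)**2*(-6 + (-2)**2) + 0) = -27*(2*4*(-6 + 4) + 0) = -27*(2*4*(-2) + 0) = -27*(-16 + 0) = -27*(-16) = 432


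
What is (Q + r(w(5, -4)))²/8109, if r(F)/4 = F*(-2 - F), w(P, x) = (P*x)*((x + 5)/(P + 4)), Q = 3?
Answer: 6889/53203149 ≈ 0.00012948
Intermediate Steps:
w(P, x) = P*x*(5 + x)/(4 + P) (w(P, x) = (P*x)*((5 + x)/(4 + P)) = P*x*(5 + x)/(4 + P))
r(F) = 4*F*(-2 - F) (r(F) = 4*(F*(-2 - F)) = 4*F*(-2 - F))
(Q + r(w(5, -4)))²/8109 = (3 - 4*5*(-4)*(5 - 4)/(4 + 5)*(2 + 5*(-4)*(5 - 4)/(4 + 5)))²/8109 = (3 - 4*5*(-4)*1/9*(2 + 5*(-4)*1/9))²*(1/8109) = (3 - 4*5*(-4)*(⅑)*1*(2 + 5*(-4)*(⅑)*1))²*(1/8109) = (3 - 4*(-20/9)*(2 - 20/9))²*(1/8109) = (3 - 4*(-20/9)*(-2/9))²*(1/8109) = (3 - 160/81)²*(1/8109) = (83/81)²*(1/8109) = (6889/6561)*(1/8109) = 6889/53203149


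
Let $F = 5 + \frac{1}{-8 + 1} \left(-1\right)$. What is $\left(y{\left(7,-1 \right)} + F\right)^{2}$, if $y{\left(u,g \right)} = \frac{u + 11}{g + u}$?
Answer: $\frac{3249}{49} \approx 66.306$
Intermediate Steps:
$y{\left(u,g \right)} = \frac{11 + u}{g + u}$
$F = \frac{36}{7}$ ($F = 5 + \frac{1}{-7} \left(-1\right) = 5 - - \frac{1}{7} = 5 + \frac{1}{7} = \frac{36}{7} \approx 5.1429$)
$\left(y{\left(7,-1 \right)} + F\right)^{2} = \left(\frac{11 + 7}{-1 + 7} + \frac{36}{7}\right)^{2} = \left(\frac{1}{6} \cdot 18 + \frac{36}{7}\right)^{2} = \left(3 + \frac{36}{7}\right)^{2} = \left(\frac{57}{7}\right)^{2} = \frac{3249}{49}$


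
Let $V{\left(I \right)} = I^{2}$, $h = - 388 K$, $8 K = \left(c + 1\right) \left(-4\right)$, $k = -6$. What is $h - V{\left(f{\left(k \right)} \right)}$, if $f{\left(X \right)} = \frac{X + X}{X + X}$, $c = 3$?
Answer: $775$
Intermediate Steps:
$f{\left(X \right)} = 1$ ($f{\left(X \right)} = \frac{2 X}{2 X} = 2 X \frac{1}{2 X} = 1$)
$K = -2$ ($K = \frac{\left(3 + 1\right) \left(-4\right)}{8} = \frac{4 \left(-4\right)}{8} = \frac{1}{8} \left(-16\right) = -2$)
$h = 776$ ($h = \left(-388\right) \left(-2\right) = 776$)
$h - V{\left(f{\left(k \right)} \right)} = 776 - 1^{2} = 776 - 1 = 775$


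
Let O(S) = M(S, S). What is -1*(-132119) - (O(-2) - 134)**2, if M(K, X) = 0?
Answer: 114163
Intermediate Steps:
O(S) = 0
-1*(-132119) - (O(-2) - 134)**2 = -1*(-132119) - (0 - 134)**2 = 132119 - 1*(-134)**2 = 132119 - 1*17956 = 132119 - 17956 = 114163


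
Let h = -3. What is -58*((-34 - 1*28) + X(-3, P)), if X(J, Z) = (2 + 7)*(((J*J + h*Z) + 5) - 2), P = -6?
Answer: -12064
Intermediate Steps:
X(J, Z) = 27 - 27*Z + 9*J² (X(J, Z) = (2 + 7)*(((J*J - 3*Z) + 5) - 2) = 9*(((J² - 3*Z) + 5) - 2) = 9*((5 + J² - 3*Z) - 2) = 9*(3 + J² - 3*Z) = 27 - 27*Z + 9*J²)
-58*((-34 - 1*28) + X(-3, P)) = -58*((-34 - 1*28) + (27 - 27*(-6) + 9*(-3)²)) = -58*((-34 - 28) + (27 + 162 + 9*9)) = -58*(-62 + (27 + 162 + 81)) = -58*(-62 + 270) = -58*208 = -12064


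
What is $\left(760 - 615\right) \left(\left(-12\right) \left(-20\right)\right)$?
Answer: $34800$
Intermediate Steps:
$\left(760 - 615\right) \left(\left(-12\right) \left(-20\right)\right) = 145 \cdot 240 = 34800$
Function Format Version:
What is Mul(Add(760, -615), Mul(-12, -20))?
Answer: 34800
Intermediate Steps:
Mul(Add(760, -615), Mul(-12, -20)) = Mul(145, 240) = 34800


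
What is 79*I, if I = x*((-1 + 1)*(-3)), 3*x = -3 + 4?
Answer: 0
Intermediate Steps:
x = ⅓ (x = (-3 + 4)/3 = (⅓)*1 = ⅓ ≈ 0.33333)
I = 0 (I = ((-1 + 1)*(-3))/3 = (0*(-3))/3 = (⅓)*0 = 0)
79*I = 79*0 = 0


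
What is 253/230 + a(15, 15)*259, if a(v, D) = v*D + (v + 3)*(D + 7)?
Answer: 1608401/10 ≈ 1.6084e+5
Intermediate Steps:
a(v, D) = D*v + (3 + v)*(7 + D)
253/230 + a(15, 15)*259 = 253/230 + (21 + 3*15 + 7*15 + 2*15*15)*259 = 253*(1/230) + (21 + 45 + 105 + 450)*259 = 11/10 + 621*259 = 11/10 + 160839 = 1608401/10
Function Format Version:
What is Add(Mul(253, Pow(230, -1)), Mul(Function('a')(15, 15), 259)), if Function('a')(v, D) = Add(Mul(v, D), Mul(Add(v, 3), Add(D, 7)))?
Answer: Rational(1608401, 10) ≈ 1.6084e+5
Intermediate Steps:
Function('a')(v, D) = Add(Mul(D, v), Mul(Add(3, v), Add(7, D)))
Add(Mul(253, Pow(230, -1)), Mul(Function('a')(15, 15), 259)) = Add(Mul(253, Pow(230, -1)), Mul(Add(21, Mul(3, 15), Mul(7, 15), Mul(2, 15, 15)), 259)) = Add(Mul(253, Rational(1, 230)), Mul(Add(21, 45, 105, 450), 259)) = Add(Rational(11, 10), Mul(621, 259)) = Add(Rational(11, 10), 160839) = Rational(1608401, 10)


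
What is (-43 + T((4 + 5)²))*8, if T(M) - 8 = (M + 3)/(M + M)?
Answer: -7448/27 ≈ -275.85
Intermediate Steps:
T(M) = 8 + (3 + M)/(2*M) (T(M) = 8 + (M + 3)/(M + M) = 8 + (3 + M)/((2*M)) = 8 + (3 + M)*(1/(2*M)) = 8 + (3 + M)/(2*M))
(-43 + T((4 + 5)²))*8 = (-43 + (3 + 17*(4 + 5)²)/(2*((4 + 5)²)))*8 = (-43 + (3 + 17*9²)/(2*(9²)))*8 = (-43 + (½)*(3 + 17*81)/81)*8 = (-43 + (½)*(1/81)*(3 + 1377))*8 = (-43 + (½)*(1/81)*1380)*8 = (-43 + 230/27)*8 = -931/27*8 = -7448/27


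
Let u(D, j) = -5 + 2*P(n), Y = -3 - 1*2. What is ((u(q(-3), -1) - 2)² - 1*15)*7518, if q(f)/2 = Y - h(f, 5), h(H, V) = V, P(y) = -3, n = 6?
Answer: 1157772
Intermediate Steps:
Y = -5 (Y = -3 - 2 = -5)
q(f) = -20 (q(f) = 2*(-5 - 1*5) = 2*(-5 - 5) = 2*(-10) = -20)
u(D, j) = -11 (u(D, j) = -5 + 2*(-3) = -5 - 6 = -11)
((u(q(-3), -1) - 2)² - 1*15)*7518 = ((-11 - 2)² - 1*15)*7518 = ((-13)² - 15)*7518 = (169 - 15)*7518 = 154*7518 = 1157772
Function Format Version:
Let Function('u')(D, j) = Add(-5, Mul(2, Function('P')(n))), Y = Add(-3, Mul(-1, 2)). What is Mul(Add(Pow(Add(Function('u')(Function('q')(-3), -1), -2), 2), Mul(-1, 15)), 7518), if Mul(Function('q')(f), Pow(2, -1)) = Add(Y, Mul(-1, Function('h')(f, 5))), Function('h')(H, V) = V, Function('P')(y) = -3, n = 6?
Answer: 1157772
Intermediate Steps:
Y = -5 (Y = Add(-3, -2) = -5)
Function('q')(f) = -20 (Function('q')(f) = Mul(2, Add(-5, Mul(-1, 5))) = Mul(2, Add(-5, -5)) = Mul(2, -10) = -20)
Function('u')(D, j) = -11 (Function('u')(D, j) = Add(-5, Mul(2, -3)) = Add(-5, -6) = -11)
Mul(Add(Pow(Add(Function('u')(Function('q')(-3), -1), -2), 2), Mul(-1, 15)), 7518) = Mul(Add(Pow(Add(-11, -2), 2), Mul(-1, 15)), 7518) = Mul(Add(Pow(-13, 2), -15), 7518) = Mul(Add(169, -15), 7518) = Mul(154, 7518) = 1157772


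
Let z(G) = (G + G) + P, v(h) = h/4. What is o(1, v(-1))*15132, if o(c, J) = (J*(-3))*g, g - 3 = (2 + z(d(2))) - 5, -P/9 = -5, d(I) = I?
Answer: 556101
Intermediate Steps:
v(h) = h/4 (v(h) = h*(¼) = h/4)
P = 45 (P = -9*(-5) = 45)
z(G) = 45 + 2*G (z(G) = (G + G) + 45 = 2*G + 45 = 45 + 2*G)
g = 49 (g = 3 + ((2 + (45 + 2*2)) - 5) = 3 + ((2 + (45 + 4)) - 5) = 3 + ((2 + 49) - 5) = 3 + (51 - 5) = 3 + 46 = 49)
o(c, J) = -147*J (o(c, J) = (J*(-3))*49 = -3*J*49 = -147*J)
o(1, v(-1))*15132 = -147*(-1)/4*15132 = -147*(-¼)*15132 = (147/4)*15132 = 556101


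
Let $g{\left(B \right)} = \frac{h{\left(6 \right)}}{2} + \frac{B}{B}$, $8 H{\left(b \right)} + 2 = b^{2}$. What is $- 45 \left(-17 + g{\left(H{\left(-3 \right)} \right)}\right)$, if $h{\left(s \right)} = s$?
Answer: $585$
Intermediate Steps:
$H{\left(b \right)} = - \frac{1}{4} + \frac{b^{2}}{8}$
$g{\left(B \right)} = 4$ ($g{\left(B \right)} = \frac{6}{2} + \frac{B}{B} = 6 \cdot \frac{1}{2} + 1 = 3 + 1 = 4$)
$- 45 \left(-17 + g{\left(H{\left(-3 \right)} \right)}\right) = - 45 \left(-17 + 4\right) = \left(-45\right) \left(-13\right) = 585$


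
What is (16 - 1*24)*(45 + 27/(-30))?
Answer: -1764/5 ≈ -352.80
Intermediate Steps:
(16 - 1*24)*(45 + 27/(-30)) = (16 - 24)*(45 + 27*(-1/30)) = -8*(45 - 9/10) = -8*441/10 = -1764/5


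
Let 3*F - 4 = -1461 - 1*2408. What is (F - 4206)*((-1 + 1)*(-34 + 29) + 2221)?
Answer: -36608743/3 ≈ -1.2203e+7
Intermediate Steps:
F = -3865/3 (F = 4/3 + (-1461 - 1*2408)/3 = 4/3 + (-1461 - 2408)/3 = 4/3 + (1/3)*(-3869) = 4/3 - 3869/3 = -3865/3 ≈ -1288.3)
(F - 4206)*((-1 + 1)*(-34 + 29) + 2221) = (-3865/3 - 4206)*((-1 + 1)*(-34 + 29) + 2221) = -16483*(0*(-5) + 2221)/3 = -16483*(0 + 2221)/3 = -16483/3*2221 = -36608743/3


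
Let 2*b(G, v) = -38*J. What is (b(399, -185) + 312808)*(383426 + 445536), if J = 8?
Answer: 259179943072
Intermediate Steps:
b(G, v) = -152 (b(G, v) = (-38*8)/2 = (1/2)*(-304) = -152)
(b(399, -185) + 312808)*(383426 + 445536) = (-152 + 312808)*(383426 + 445536) = 312656*828962 = 259179943072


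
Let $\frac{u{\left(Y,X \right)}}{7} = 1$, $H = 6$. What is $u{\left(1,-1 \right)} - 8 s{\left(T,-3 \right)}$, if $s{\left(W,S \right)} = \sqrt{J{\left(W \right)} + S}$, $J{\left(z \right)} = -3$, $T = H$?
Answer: $7 - 8 i \sqrt{6} \approx 7.0 - 19.596 i$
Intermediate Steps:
$u{\left(Y,X \right)} = 7$ ($u{\left(Y,X \right)} = 7 \cdot 1 = 7$)
$T = 6$
$s{\left(W,S \right)} = \sqrt{-3 + S}$
$u{\left(1,-1 \right)} - 8 s{\left(T,-3 \right)} = 7 - 8 \sqrt{-3 - 3} = 7 - 8 \sqrt{-6} = 7 - 8 i \sqrt{6}$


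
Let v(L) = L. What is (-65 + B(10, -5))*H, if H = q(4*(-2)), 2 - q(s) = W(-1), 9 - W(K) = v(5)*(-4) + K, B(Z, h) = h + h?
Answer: 2100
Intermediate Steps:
B(Z, h) = 2*h
W(K) = 29 - K (W(K) = 9 - (5*(-4) + K) = 9 - (-20 + K) = 9 + (20 - K) = 29 - K)
q(s) = -28 (q(s) = 2 - (29 - 1*(-1)) = 2 - (29 + 1) = 2 - 1*30 = 2 - 30 = -28)
H = -28
(-65 + B(10, -5))*H = (-65 + 2*(-5))*(-28) = (-65 - 10)*(-28) = -75*(-28) = 2100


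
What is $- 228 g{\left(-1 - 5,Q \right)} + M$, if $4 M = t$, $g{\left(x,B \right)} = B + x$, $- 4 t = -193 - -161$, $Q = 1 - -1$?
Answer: $914$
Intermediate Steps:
$Q = 2$ ($Q = 1 + 1 = 2$)
$t = 8$ ($t = - \frac{-193 - -161}{4} = - \frac{-193 + 161}{4} = \left(- \frac{1}{4}\right) \left(-32\right) = 8$)
$M = 2$ ($M = \frac{1}{4} \cdot 8 = 2$)
$- 228 g{\left(-1 - 5,Q \right)} + M = - 228 \left(2 - 6\right) + 2 = \left(-228\right) \left(-4\right) + 2 = 912 + 2 = 914$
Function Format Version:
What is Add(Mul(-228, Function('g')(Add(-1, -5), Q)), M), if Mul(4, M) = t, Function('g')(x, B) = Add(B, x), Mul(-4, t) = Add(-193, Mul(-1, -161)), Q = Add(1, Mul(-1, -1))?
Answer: 914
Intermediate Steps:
Q = 2 (Q = Add(1, 1) = 2)
t = 8 (t = Mul(Rational(-1, 4), Add(-193, Mul(-1, -161))) = Mul(Rational(-1, 4), Add(-193, 161)) = Mul(Rational(-1, 4), -32) = 8)
M = 2 (M = Mul(Rational(1, 4), 8) = 2)
Add(Mul(-228, Function('g')(Add(-1, -5), Q)), M) = Add(Mul(-228, Add(2, Add(-1, -5))), 2) = Add(Mul(-228, Add(2, -6)), 2) = Add(Mul(-228, -4), 2) = Add(912, 2) = 914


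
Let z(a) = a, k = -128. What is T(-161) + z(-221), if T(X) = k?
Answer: -349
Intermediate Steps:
T(X) = -128
T(-161) + z(-221) = -128 - 221 = -349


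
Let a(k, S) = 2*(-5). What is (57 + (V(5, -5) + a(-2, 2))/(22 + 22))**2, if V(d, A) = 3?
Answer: 6255001/1936 ≈ 3230.9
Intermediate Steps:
a(k, S) = -10
(57 + (V(5, -5) + a(-2, 2))/(22 + 22))**2 = (57 + (3 - 10)/(22 + 22))**2 = (57 - 7/44)**2 = (2501/44)**2 = 6255001/1936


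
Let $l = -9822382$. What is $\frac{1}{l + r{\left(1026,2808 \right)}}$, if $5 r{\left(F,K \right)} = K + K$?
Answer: $- \frac{5}{49106294} \approx -1.0182 \cdot 10^{-7}$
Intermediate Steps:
$r{\left(F,K \right)} = \frac{2 K}{5}$ ($r{\left(F,K \right)} = \frac{K + K}{5} = \frac{2 K}{5}$)
$\frac{1}{l + r{\left(1026,2808 \right)}} = \frac{1}{-9822382 + \frac{2}{5} \cdot 2808} = \frac{1}{-9822382 + \frac{5616}{5}} = \frac{1}{- \frac{49106294}{5}} = - \frac{5}{49106294}$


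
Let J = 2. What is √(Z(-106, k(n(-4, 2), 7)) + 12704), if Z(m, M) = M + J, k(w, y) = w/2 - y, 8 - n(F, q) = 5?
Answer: √50802/2 ≈ 112.70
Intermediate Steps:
n(F, q) = 3 (n(F, q) = 8 - 1*5 = 8 - 5 = 3)
k(w, y) = w/2 - y (k(w, y) = w*(½) - y = w/2 - y)
Z(m, M) = 2 + M (Z(m, M) = M + 2 = 2 + M)
√(Z(-106, k(n(-4, 2), 7)) + 12704) = √((2 + ((½)*3 - 1*7)) + 12704) = √((2 + (3/2 - 7)) + 12704) = √((2 - 11/2) + 12704) = √(-7/2 + 12704) = √(25401/2) = √50802/2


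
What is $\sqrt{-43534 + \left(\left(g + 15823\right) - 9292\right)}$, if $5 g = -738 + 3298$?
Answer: $i \sqrt{36491} \approx 191.03 i$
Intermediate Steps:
$g = 512$ ($g = \frac{-738 + 3298}{5} = \frac{1}{5} \cdot 2560 = 512$)
$\sqrt{-43534 + \left(\left(g + 15823\right) - 9292\right)} = \sqrt{-43534 + \left(\left(512 + 15823\right) - 9292\right)} = \sqrt{-43534 + \left(16335 - 9292\right)} = \sqrt{-43534 + 7043} = \sqrt{-36491} = i \sqrt{36491}$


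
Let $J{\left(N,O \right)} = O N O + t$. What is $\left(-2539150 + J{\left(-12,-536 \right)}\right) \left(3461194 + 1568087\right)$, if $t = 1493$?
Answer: $-30101297904729$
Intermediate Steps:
$J{\left(N,O \right)} = 1493 + N O^{2}$ ($J{\left(N,O \right)} = O N O + 1493 = N O O + 1493 = N O^{2} + 1493 = 1493 + N O^{2}$)
$\left(-2539150 + J{\left(-12,-536 \right)}\right) \left(3461194 + 1568087\right) = \left(-2539150 + \left(1493 - 12 \left(-536\right)^{2}\right)\right) \left(3461194 + 1568087\right) = \left(-2539150 + \left(1493 - 3447552\right)\right) 5029281 = \left(-2539150 - 3446059\right) 5029281 = \left(-5985209\right) 5029281 = -30101297904729$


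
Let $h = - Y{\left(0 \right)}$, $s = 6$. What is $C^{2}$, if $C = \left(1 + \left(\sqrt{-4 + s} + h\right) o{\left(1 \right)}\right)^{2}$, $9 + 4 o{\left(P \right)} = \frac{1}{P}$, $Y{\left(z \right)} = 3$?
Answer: $4817 - 3192 \sqrt{2} \approx 302.83$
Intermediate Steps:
$o{\left(P \right)} = - \frac{9}{4} + \frac{1}{4 P}$
$h = -3$ ($h = \left(-1\right) 3 = -3$)
$C = \left(7 - 2 \sqrt{2}\right)^{2}$ ($C = \left(1 + \left(\sqrt{-4 + 6} - 3\right) \frac{1 - 9}{4 \cdot 1}\right)^{2} = \left(1 + \left(\sqrt{2} - 3\right) \frac{1}{4} \cdot 1 \left(1 - 9\right)\right)^{2} = \left(1 + \left(-3 + \sqrt{2}\right) \frac{1}{4} \cdot 1 \left(-8\right)\right)^{2} = \left(1 + \left(-3 + \sqrt{2}\right) \left(-2\right)\right)^{2} = \left(1 + \left(6 - 2 \sqrt{2}\right)\right)^{2} = \left(7 - 2 \sqrt{2}\right)^{2} \approx 17.402$)
$C^{2} = \left(57 - 28 \sqrt{2}\right)^{2}$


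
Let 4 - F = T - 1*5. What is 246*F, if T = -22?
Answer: 7626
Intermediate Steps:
F = 31 (F = 4 - (-22 - 1*5) = 4 - (-22 - 5) = 4 - 1*(-27) = 4 + 27 = 31)
246*F = 246*31 = 7626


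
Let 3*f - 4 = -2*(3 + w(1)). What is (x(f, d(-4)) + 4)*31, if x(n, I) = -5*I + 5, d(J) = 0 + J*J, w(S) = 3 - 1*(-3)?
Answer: -2201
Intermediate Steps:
w(S) = 6 (w(S) = 3 + 3 = 6)
d(J) = J**2 (d(J) = 0 + J**2 = J**2)
f = -14/3 (f = 4/3 + (-2*(3 + 6))/3 = 4/3 + (-2*9)/3 = 4/3 + (1/3)*(-18) = 4/3 - 6 = -14/3 ≈ -4.6667)
x(n, I) = 5 - 5*I
(x(f, d(-4)) + 4)*31 = ((5 - 5*(-4)**2) + 4)*31 = ((5 - 5*16) + 4)*31 = ((5 - 80) + 4)*31 = (-75 + 4)*31 = -71*31 = -2201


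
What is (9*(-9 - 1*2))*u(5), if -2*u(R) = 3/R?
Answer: 297/10 ≈ 29.700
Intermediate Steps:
u(R) = -3/(2*R)
(9*(-9 - 1*2))*u(5) = (9*(-9 - 1*2))*(-3/2/5) = (9*(-9 - 2))*(-3/2*⅕) = (9*(-11))*(-3/10) = -99*(-3/10) = 297/10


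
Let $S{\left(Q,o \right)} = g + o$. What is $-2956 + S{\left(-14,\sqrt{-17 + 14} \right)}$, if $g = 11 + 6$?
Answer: $-2939 + i \sqrt{3} \approx -2939.0 + 1.732 i$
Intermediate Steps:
$g = 17$
$S{\left(Q,o \right)} = 17 + o$
$-2956 + S{\left(-14,\sqrt{-17 + 14} \right)} = -2956 + \left(17 + \sqrt{-17 + 14}\right) = -2956 + \left(17 + \sqrt{-3}\right) = -2956 + \left(17 + i \sqrt{3}\right) = -2939 + i \sqrt{3}$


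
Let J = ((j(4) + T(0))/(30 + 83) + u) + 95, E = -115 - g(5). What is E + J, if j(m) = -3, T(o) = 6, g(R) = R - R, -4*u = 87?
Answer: -18859/452 ≈ -41.723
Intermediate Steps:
u = -87/4 (u = -¼*87 = -87/4 ≈ -21.750)
g(R) = 0
E = -115 (E = -115 - 1*0 = -115 + 0 = -115)
J = 33121/452 (J = ((-3 + 6)/(30 + 83) - 87/4) + 95 = (3/113 - 87/4) + 95 = -9819/452 + 95 = 33121/452 ≈ 73.276)
E + J = -115 + 33121/452 = -18859/452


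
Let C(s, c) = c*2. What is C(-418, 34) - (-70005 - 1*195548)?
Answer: 265621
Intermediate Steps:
C(s, c) = 2*c
C(-418, 34) - (-70005 - 1*195548) = 2*34 - (-70005 - 1*195548) = 68 - (-70005 - 195548) = 68 - 1*(-265553) = 68 + 265553 = 265621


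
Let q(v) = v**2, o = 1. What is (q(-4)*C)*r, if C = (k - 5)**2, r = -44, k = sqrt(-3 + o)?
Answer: -16192 + 7040*I*sqrt(2) ≈ -16192.0 + 9956.1*I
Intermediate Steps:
k = I*sqrt(2) (k = sqrt(-3 + 1) = sqrt(-2) = I*sqrt(2) ≈ 1.4142*I)
C = (-5 + I*sqrt(2))**2 (C = (I*sqrt(2) - 5)**2 = (-5 + I*sqrt(2))**2 ≈ 23.0 - 14.142*I)
(q(-4)*C)*r = ((-4)**2*(5 - I*sqrt(2))**2)*(-44) = (16*(5 - I*sqrt(2))**2)*(-44) = -704*(5 - I*sqrt(2))**2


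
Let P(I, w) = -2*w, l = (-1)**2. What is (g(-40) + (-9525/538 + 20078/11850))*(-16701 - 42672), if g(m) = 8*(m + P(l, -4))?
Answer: 17160242594013/1062550 ≈ 1.6150e+7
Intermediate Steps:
l = 1
g(m) = 64 + 8*m (g(m) = 8*(m - 2*(-4)) = 8*(m + 8) = 8*(8 + m) = 64 + 8*m)
(g(-40) + (-9525/538 + 20078/11850))*(-16701 - 42672) = ((64 + 8*(-40)) + (-9525/538 + 20078/11850))*(-16701 - 42672) = ((64 - 320) + (-9525*1/538 + 20078*(1/11850)))*(-59373) = (-256 + (-9525/538 + 10039/5925))*(-59373) = (-256 - 51034643/3187650)*(-59373) = -867073043/3187650*(-59373) = 17160242594013/1062550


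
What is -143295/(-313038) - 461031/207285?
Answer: -12735257567/7209786870 ≈ -1.7664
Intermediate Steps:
-143295/(-313038) - 461031/207285 = -143295*(-1/313038) - 461031*1/207285 = 47765/104346 - 153677/69095 = -12735257567/7209786870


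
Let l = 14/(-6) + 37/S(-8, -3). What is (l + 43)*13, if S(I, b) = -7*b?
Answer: 3861/7 ≈ 551.57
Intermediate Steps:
l = -4/7 (l = 14/(-6) + 37/((-7*(-3))) = 14*(-1/6) + 37/21 = -7/3 + 37*(1/21) = -7/3 + 37/21 = -4/7 ≈ -0.57143)
(l + 43)*13 = (-4/7 + 43)*13 = (297/7)*13 = 3861/7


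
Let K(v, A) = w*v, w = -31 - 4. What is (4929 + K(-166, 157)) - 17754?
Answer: -7015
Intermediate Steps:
w = -35
K(v, A) = -35*v
(4929 + K(-166, 157)) - 17754 = (4929 - 35*(-166)) - 17754 = (4929 + 5810) - 17754 = 10739 - 17754 = -7015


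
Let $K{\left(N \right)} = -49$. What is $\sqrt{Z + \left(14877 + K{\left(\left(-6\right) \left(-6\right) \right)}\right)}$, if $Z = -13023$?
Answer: $19 \sqrt{5} \approx 42.485$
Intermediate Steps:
$\sqrt{Z + \left(14877 + K{\left(\left(-6\right) \left(-6\right) \right)}\right)} = \sqrt{-13023 + \left(14877 - 49\right)} = \sqrt{-13023 + 14828} = \sqrt{1805} = 19 \sqrt{5}$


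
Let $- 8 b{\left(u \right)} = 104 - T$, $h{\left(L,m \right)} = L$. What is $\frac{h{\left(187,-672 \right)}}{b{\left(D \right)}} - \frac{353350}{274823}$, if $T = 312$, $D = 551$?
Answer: $\frac{42204801}{7145398} \approx 5.9066$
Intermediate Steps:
$b{\left(u \right)} = 26$ ($b{\left(u \right)} = - \frac{104 - 312}{8} = \left(- \frac{1}{8}\right) \left(-208\right) = 26$)
$\frac{h{\left(187,-672 \right)}}{b{\left(D \right)}} - \frac{353350}{274823} = \frac{187}{26} - \frac{353350}{274823} = \frac{42204801}{7145398}$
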